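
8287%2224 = 1615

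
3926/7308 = 1963/3654 = 0.54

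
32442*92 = 2984664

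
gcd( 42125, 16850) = 8425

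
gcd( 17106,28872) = 6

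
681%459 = 222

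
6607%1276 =227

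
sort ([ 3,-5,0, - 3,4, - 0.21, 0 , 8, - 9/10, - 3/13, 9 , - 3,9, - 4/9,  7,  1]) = [ - 5, - 3, - 3, - 9/10, - 4/9, - 3/13, - 0.21, 0,0, 1,3,4,7,8, 9,9]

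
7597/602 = 7597/602 = 12.62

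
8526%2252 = 1770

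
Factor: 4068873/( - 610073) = -3^4*29^( - 1)*109^ ( - 1 )*191^1*193^( - 1 )*263^1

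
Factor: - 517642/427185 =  - 2^1*3^( - 2)*5^( - 1 ) * 11^( - 1)*67^1*863^( - 1 ) *3863^1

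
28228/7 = 28228/7 = 4032.57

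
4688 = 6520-1832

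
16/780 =4/195  =  0.02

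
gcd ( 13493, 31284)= 1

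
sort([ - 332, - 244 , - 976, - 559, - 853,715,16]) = [ - 976,-853,-559, - 332, - 244, 16, 715 ] 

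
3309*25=82725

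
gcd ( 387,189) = 9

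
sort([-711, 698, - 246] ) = [-711, - 246, 698] 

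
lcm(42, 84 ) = 84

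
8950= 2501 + 6449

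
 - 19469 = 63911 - 83380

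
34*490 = 16660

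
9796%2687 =1735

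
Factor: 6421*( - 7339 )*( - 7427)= 7^1 *41^1*179^1*1061^1*6421^1 = 349987861013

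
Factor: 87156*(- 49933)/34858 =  - 2^1 * 3^4*13^1 * 23^1*29^( - 1)*167^1 * 269^1*601^ (-1) = - 2175980274/17429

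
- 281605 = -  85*3313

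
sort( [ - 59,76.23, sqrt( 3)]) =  [ - 59,  sqrt( 3 ),76.23]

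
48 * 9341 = 448368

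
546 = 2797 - 2251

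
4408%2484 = 1924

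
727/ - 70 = -727/70 = - 10.39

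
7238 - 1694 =5544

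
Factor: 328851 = 3^2* 61^1*599^1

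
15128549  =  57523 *263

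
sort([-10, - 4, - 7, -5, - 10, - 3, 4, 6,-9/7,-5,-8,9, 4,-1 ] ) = [ - 10, - 10, - 8, - 7 , - 5,-5, - 4, - 3,-9/7,-1, 4 , 4 , 6, 9]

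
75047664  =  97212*772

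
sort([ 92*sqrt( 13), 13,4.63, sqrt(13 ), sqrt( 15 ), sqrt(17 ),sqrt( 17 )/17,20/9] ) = [sqrt( 17)/17,20/9,sqrt(  13),sqrt( 15 ),sqrt( 17),4.63, 13,  92*sqrt( 13 )] 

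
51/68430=17/22810  =  0.00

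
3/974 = 3/974 = 0.00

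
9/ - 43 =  - 9/43= - 0.21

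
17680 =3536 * 5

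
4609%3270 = 1339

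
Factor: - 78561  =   - 3^2*7^1*29^1*43^1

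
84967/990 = 84967/990 = 85.83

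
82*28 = 2296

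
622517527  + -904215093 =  - 281697566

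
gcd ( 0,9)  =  9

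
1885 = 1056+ 829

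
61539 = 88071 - 26532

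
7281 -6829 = 452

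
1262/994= 1 + 134/497 = 1.27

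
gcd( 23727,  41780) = 1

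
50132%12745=11897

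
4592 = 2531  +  2061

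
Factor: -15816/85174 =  - 7908/42587 = - 2^2*3^1*37^ ( - 1 )*659^1*1151^(  -  1)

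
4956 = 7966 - 3010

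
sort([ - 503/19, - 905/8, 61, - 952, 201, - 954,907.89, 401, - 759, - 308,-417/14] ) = [ - 954, - 952, - 759, - 308, - 905/8, - 417/14, - 503/19, 61,201 , 401, 907.89]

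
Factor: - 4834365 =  - 3^1*5^1* 101^1*3191^1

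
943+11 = 954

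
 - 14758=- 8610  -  6148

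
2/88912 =1/44456 = 0.00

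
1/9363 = 1/9363 = 0.00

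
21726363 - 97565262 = -75838899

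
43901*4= 175604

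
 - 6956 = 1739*( - 4)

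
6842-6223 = 619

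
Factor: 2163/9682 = 2^(-1 )*3^1*7^1* 47^ ( - 1)  =  21/94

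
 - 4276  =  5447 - 9723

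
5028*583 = 2931324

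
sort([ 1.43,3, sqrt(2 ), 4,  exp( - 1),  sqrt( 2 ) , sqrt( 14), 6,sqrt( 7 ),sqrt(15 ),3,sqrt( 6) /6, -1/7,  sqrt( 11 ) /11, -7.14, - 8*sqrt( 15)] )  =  [ -8*sqrt( 15 ), -7.14, - 1/7, sqrt( 11 )/11,exp( - 1 ),  sqrt(6)/6,  sqrt( 2),sqrt( 2 ),1.43 , sqrt( 7),3,3,sqrt(14 )  ,  sqrt (15),4 , 6]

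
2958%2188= 770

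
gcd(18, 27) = 9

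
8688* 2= 17376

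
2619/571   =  4 + 335/571 = 4.59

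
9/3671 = 9/3671 = 0.00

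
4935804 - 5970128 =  - 1034324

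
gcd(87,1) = 1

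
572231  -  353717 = 218514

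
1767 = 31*57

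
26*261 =6786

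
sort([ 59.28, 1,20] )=[ 1,20,59.28]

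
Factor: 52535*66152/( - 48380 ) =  - 2^1*7^1*19^1*41^( - 1)* 59^( - 1)*79^1*8269^1 = - 173764766/2419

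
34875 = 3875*9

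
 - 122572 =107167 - 229739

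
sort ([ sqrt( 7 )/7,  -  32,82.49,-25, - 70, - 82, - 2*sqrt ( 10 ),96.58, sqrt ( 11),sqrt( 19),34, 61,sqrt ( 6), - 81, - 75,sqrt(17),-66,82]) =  [-82, - 81,-75, - 70, - 66,-32, - 25, - 2*sqrt( 10 ), sqrt(7 )/7, sqrt(6 ),sqrt( 11 ), sqrt( 17 ) , sqrt(19), 34,61, 82, 82.49, 96.58]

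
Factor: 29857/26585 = 73/65 = 5^( - 1 )*13^(-1 )*73^1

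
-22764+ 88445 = 65681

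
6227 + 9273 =15500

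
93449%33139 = 27171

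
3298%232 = 50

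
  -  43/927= - 43/927  =  -  0.05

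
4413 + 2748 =7161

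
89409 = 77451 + 11958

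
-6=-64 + 58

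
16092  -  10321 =5771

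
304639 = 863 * 353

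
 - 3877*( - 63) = 244251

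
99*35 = 3465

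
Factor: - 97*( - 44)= 2^2*11^1*97^1 = 4268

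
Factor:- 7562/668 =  - 3781/334  =  - 2^(-1 ) * 19^1*167^( - 1 )*199^1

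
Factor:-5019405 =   -  3^1*5^1 * 23^1  *14549^1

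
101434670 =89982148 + 11452522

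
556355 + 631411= 1187766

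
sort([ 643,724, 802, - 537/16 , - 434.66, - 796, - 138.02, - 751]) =[ - 796, - 751, -434.66, - 138.02 , - 537/16, 643, 724,  802 ] 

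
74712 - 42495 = 32217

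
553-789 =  - 236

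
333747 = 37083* 9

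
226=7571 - 7345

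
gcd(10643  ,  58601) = 1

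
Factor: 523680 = 2^5*3^1*5^1*1091^1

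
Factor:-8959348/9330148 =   -  71^1*31547^1 *2332537^(-1) =-2239837/2332537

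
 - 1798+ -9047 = -10845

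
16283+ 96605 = 112888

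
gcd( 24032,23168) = 32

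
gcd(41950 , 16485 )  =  5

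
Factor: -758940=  - 2^2*3^1*5^1*7^1*13^1*139^1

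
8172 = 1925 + 6247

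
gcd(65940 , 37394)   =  14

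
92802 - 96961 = - 4159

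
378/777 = 18/37 = 0.49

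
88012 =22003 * 4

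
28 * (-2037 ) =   -  57036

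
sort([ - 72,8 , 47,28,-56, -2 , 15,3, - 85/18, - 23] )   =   [  -  72, - 56, - 23, - 85/18, - 2,3,8,  15,28,47] 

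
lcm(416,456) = 23712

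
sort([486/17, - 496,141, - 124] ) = [- 496, - 124,486/17,141]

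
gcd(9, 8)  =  1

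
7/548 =7/548 = 0.01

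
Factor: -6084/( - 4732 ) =3^2*7^( - 1)=9/7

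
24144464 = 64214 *376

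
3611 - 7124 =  - 3513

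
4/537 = 4/537 = 0.01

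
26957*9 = 242613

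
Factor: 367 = 367^1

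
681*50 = 34050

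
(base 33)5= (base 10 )5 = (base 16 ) 5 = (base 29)5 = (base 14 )5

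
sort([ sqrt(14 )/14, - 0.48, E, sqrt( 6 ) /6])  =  [ - 0.48, sqrt(14 )/14, sqrt ( 6)/6, E]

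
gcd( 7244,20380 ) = 4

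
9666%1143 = 522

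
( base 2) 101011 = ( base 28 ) 1F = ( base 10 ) 43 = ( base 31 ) 1c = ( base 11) 3A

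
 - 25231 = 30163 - 55394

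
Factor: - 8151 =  - 3^1 * 11^1*13^1*19^1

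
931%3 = 1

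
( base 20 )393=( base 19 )3ff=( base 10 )1383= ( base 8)2547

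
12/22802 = 6/11401 = 0.00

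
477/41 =477/41 = 11.63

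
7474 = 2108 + 5366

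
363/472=363/472  =  0.77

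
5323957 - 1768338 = 3555619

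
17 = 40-23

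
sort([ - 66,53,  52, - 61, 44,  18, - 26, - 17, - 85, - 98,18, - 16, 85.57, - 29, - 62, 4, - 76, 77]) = [ - 98, - 85, - 76, - 66, - 62, - 61,- 29, - 26, -17,-16, 4 , 18, 18, 44  ,  52,53 , 77, 85.57] 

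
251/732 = 251/732= 0.34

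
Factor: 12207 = 3^1*13^1*313^1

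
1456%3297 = 1456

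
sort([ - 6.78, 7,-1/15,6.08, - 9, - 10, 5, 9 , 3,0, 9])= [ - 10, -9,-6.78, - 1/15 , 0,3, 5, 6.08,7,9,9]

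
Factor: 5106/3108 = 2^ ( - 1)*7^( - 1) * 23^1  =  23/14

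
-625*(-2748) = 1717500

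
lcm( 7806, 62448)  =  62448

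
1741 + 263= 2004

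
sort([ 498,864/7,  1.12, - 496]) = [ - 496,  1.12,  864/7,498]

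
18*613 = 11034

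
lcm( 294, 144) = 7056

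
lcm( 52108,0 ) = 0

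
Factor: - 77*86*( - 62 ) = 410564 = 2^2*7^1*11^1*31^1 * 43^1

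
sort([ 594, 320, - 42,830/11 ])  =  [ - 42,830/11,320, 594] 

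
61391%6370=4061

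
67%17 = 16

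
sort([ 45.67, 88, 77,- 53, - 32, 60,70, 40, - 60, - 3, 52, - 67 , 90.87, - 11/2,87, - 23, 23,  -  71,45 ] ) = [ - 71,  -  67,-60, - 53, - 32,  -  23, - 11/2, - 3, 23,40, 45, 45.67, 52, 60, 70 , 77, 87, 88, 90.87 ]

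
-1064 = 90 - 1154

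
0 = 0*537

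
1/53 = 1/53 = 0.02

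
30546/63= 484 + 6/7 = 484.86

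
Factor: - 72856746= - 2^1*3^5*149911^1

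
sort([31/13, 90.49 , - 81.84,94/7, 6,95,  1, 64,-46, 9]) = [ - 81.84, - 46, 1,31/13,6 , 9,94/7, 64,  90.49 , 95] 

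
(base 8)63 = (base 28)1n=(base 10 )51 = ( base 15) 36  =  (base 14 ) 39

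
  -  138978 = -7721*18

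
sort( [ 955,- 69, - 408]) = [ - 408, - 69, 955]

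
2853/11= 259 + 4/11 = 259.36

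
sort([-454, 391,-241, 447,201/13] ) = [  -  454,  -  241,201/13 , 391, 447 ] 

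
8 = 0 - -8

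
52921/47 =52921/47 =1125.98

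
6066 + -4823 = 1243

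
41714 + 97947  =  139661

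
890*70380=62638200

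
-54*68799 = -3715146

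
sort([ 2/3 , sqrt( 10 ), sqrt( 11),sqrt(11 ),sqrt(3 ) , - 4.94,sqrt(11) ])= [-4.94,  2/3,sqrt( 3 ),sqrt(10 ),sqrt( 11) , sqrt(11),sqrt (11) ] 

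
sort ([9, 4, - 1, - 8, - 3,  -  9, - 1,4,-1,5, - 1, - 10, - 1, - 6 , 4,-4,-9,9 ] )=[  -  10, - 9, -9, - 8,-6,  -  4, - 3, - 1, - 1, - 1, - 1, - 1, 4,4,4,5,9,9 ] 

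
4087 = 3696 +391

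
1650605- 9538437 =-7887832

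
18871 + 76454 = 95325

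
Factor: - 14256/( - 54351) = 16/61= 2^4*61^( - 1)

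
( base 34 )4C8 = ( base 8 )11660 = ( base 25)81F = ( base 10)5040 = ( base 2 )1001110110000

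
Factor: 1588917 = 3^1*11^1*89^1*541^1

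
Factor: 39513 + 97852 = 5^1*83^1*331^1 = 137365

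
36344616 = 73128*497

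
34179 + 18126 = 52305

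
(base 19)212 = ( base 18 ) 255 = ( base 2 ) 1011100111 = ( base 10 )743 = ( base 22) 1BH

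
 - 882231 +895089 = 12858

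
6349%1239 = 154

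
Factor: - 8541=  -3^2*13^1*73^1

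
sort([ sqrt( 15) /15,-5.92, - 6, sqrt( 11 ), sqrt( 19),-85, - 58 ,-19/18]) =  [-85,- 58, - 6,- 5.92,- 19/18, sqrt( 15 )/15, sqrt( 11),sqrt( 19 ) ] 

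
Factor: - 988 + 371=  -617^1 = - 617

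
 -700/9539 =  - 1 + 8839/9539 = - 0.07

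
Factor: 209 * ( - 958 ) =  - 200222 = - 2^1*11^1*19^1  *479^1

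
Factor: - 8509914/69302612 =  - 4254957/34651306 = - 2^( - 1) * 3^3 *7^1*47^1*479^1*991^(  -  1) * 17483^( - 1)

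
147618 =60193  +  87425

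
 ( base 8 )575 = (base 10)381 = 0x17d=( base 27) e3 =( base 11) 317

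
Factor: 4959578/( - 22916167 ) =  - 2^1* 13^1* 190753^1*22916167^( - 1 )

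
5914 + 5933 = 11847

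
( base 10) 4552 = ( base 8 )10710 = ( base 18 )e0g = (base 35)3P2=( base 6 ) 33024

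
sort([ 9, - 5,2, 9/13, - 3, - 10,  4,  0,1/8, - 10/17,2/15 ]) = [ - 10,-5, - 3, - 10/17,0,1/8,  2/15,9/13 , 2,  4, 9 ]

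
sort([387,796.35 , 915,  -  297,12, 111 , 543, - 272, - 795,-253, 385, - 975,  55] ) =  [  -  975, - 795,-297, - 272, - 253, 12,55,111, 385,387,543,796.35 , 915] 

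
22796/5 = 4559  +  1/5 = 4559.20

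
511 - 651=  - 140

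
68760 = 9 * 7640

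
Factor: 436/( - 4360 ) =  - 2^( - 1 )*5^( - 1) = -1/10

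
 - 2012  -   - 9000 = 6988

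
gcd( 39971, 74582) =1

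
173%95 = 78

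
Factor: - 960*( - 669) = 642240  =  2^6*3^2*5^1*223^1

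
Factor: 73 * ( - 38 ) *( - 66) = 183084 = 2^2*3^1*11^1*19^1*73^1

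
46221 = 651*71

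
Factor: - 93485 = - 5^1* 7^1*2671^1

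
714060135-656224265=57835870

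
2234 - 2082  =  152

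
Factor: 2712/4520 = 3^1*5^( - 1) =3/5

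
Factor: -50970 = - 2^1 * 3^1*5^1*1699^1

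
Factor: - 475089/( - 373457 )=3^1*7^( - 1 ) * 31^ (-1)*1721^( - 1) * 158363^1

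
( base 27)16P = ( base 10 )916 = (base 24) 1E4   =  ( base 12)644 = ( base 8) 1624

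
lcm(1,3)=3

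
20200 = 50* 404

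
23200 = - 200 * ( - 116 ) 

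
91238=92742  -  1504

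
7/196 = 1/28 = 0.04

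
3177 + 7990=11167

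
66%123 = 66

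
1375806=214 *6429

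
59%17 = 8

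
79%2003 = 79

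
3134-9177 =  - 6043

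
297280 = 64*4645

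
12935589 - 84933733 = - 71998144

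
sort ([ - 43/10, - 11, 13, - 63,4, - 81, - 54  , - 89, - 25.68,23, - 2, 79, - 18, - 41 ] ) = [ - 89, - 81, - 63, - 54 ,  -  41,-25.68, - 18, - 11,- 43/10, - 2, 4, 13,23, 79] 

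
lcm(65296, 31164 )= 1371216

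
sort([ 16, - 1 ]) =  [ - 1, 16 ]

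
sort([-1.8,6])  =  [ - 1.8,6]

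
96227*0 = 0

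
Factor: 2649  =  3^1*883^1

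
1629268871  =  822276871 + 806992000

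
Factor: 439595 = 5^1*13^1*6763^1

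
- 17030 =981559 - 998589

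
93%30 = 3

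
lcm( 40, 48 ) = 240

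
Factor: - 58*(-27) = 1566 = 2^1*3^3  *29^1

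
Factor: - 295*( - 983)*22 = 6379670=2^1*5^1*11^1*59^1*983^1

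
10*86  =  860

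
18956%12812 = 6144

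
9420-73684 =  - 64264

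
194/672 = 97/336= 0.29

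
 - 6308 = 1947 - 8255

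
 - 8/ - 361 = 8/361 = 0.02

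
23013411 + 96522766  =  119536177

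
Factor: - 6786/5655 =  - 6/5 = - 2^1*3^1*5^(-1 ) 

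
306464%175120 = 131344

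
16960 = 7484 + 9476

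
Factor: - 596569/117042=  -  2^( - 1 )*3^( - 1) * 19507^( - 1 )*596569^1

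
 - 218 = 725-943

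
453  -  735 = -282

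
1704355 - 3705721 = -2001366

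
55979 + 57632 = 113611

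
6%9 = 6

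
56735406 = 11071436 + 45663970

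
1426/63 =1426/63= 22.63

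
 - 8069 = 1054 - 9123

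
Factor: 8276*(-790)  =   - 6538040 = - 2^3*5^1*79^1 * 2069^1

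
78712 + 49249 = 127961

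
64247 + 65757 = 130004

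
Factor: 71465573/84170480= 2^( - 4 )*5^(-1)*83^1*107^ (  -  1 )*9833^(-1)*861031^1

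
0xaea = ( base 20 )6JE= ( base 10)2794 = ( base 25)4bj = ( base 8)5352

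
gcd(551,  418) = 19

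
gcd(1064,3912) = 8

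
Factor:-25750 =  - 2^1*5^3 * 103^1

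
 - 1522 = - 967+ - 555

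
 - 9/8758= - 1 + 8749/8758 = - 0.00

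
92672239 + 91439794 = 184112033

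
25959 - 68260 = -42301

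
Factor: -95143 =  - 95143^1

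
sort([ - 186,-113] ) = [ - 186, - 113 ]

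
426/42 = 10 + 1/7= 10.14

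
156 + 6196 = 6352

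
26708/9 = 2967 + 5/9 = 2967.56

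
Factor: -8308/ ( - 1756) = 31^1*67^1*439^( -1) = 2077/439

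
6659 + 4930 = 11589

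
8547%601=133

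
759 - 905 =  - 146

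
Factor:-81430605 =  - 3^2*5^1 * 43^1*42083^1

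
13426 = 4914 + 8512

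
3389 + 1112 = 4501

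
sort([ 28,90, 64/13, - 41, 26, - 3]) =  [ - 41,  -  3,64/13, 26, 28,90 ] 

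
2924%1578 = 1346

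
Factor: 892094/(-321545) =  - 127442/45935 = - 2^1 * 5^( - 1 ) * 7^1*9103^1 *9187^(-1) 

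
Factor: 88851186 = 2^1* 3^2 *29^1 * 170213^1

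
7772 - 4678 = 3094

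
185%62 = 61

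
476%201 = 74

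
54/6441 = 18/2147= 0.01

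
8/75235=8/75235 = 0.00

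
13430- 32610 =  - 19180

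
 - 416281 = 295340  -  711621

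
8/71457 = 8/71457 = 0.00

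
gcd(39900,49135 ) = 5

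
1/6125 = 1/6125 = 0.00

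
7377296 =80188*92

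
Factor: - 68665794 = -2^1 * 3^1*29^1*394631^1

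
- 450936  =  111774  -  562710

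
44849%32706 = 12143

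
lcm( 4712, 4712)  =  4712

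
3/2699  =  3/2699 = 0.00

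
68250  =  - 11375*( - 6)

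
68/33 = 68/33=2.06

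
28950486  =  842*34383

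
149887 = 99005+50882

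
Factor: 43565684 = 2^2*10891421^1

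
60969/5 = 60969/5 = 12193.80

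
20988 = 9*2332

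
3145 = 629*5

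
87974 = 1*87974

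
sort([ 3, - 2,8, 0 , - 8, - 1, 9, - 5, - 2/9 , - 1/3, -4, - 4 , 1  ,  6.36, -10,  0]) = [ - 10 , - 8, - 5, - 4,-4, - 2, - 1, - 1/3, - 2/9, 0,0, 1 , 3, 6.36, 8,9 ]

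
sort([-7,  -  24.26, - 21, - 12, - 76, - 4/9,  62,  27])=[ - 76, - 24.26, - 21, - 12, - 7, - 4/9 , 27,62 ] 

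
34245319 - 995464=33249855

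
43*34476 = 1482468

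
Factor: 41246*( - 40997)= - 2^1*11^1*41^1*503^1*3727^1= -1690962262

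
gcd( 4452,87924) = 12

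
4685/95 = 49 + 6/19 = 49.32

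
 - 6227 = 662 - 6889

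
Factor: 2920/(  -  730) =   -  4 = - 2^2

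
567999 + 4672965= 5240964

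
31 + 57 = 88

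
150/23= 150/23  =  6.52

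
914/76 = 457/38 = 12.03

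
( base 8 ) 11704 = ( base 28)6ck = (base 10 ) 5060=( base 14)1bb6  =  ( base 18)fb2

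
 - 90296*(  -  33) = 2979768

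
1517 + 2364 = 3881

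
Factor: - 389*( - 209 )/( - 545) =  - 5^( - 1 )*11^1*19^1*109^( - 1)*389^1 = - 81301/545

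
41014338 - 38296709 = 2717629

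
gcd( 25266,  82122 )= 6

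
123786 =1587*78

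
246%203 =43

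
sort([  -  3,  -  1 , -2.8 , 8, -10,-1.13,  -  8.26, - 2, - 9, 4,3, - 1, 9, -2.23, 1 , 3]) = [- 10, - 9, - 8.26, - 3, - 2.8,-2.23,-2, - 1.13, - 1, - 1, 1, 3, 3,4,8, 9]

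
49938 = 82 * 609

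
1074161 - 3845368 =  - 2771207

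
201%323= 201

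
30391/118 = 257 + 65/118 = 257.55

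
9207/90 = 1023/10 = 102.30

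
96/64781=96/64781 = 0.00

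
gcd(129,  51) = 3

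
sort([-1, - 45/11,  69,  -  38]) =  [-38, -45/11, - 1 , 69 ] 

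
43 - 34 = 9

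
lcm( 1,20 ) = 20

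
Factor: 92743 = 7^1*13249^1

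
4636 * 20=92720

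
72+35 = 107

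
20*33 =660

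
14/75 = 14/75 = 0.19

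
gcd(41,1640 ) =41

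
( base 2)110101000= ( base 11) 356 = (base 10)424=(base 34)CG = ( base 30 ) E4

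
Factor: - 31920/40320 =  -19/24= - 2^( - 3 )*3^( - 1)*19^1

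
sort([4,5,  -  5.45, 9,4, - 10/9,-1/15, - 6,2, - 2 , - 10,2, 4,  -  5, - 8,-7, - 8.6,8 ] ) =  [ - 10, - 8.6,-8 ,-7, - 6, - 5.45, - 5,- 2 , - 10/9,-1/15,2 , 2,  4,4, 4, 5 , 8,9]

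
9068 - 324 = 8744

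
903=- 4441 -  - 5344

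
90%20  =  10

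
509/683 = 509/683 = 0.75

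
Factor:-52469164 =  - 2^2*11^1*23^1*139^1*373^1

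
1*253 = 253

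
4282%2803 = 1479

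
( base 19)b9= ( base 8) 332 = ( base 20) ai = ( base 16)DA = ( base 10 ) 218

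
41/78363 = 41/78363 = 0.00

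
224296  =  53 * 4232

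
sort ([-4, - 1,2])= [ - 4, - 1,2]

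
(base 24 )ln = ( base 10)527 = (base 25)L2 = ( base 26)k7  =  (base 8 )1017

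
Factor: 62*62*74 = 2^3 * 31^2* 37^1 = 284456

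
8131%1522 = 521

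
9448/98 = 96 + 20/49 =96.41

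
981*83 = 81423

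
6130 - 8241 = - 2111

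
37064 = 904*41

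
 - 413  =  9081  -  9494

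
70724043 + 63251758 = 133975801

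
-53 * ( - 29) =1537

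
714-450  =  264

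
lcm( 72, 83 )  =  5976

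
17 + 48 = 65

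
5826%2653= 520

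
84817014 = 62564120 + 22252894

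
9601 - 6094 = 3507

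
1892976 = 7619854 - 5726878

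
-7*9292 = - 65044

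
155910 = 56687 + 99223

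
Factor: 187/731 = 11^1*43^( - 1 ) = 11/43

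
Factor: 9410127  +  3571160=12981287 = 11^1*1180117^1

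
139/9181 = 139/9181= 0.02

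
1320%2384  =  1320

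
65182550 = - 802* (  -  81275 ) 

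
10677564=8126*1314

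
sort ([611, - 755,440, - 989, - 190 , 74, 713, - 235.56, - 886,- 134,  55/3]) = [ - 989, - 886, - 755, - 235.56, - 190  , - 134,55/3,74, 440 , 611 , 713] 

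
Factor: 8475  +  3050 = 5^2*461^1 = 11525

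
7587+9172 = 16759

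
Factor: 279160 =2^3*5^1*7^1 * 997^1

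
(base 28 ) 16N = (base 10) 975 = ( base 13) 5a0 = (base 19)2d6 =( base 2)1111001111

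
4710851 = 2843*1657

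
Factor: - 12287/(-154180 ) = 2^( - 2)*5^( - 1)*11^1 *13^( - 1 )* 593^(-1) * 1117^1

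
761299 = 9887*77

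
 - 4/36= -1+8/9 = -0.11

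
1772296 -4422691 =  - 2650395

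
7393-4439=2954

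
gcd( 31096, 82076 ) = 4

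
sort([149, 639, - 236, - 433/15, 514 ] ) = [ - 236, - 433/15,149, 514,  639]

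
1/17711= 1/17711 = 0.00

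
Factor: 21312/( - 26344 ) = - 72/89 = - 2^3 * 3^2 * 89^( - 1)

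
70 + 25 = 95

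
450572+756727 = 1207299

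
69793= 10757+59036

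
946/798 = 1  +  74/399=1.19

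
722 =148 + 574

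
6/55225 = 6/55225  =  0.00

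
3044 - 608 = 2436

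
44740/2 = 22370 =22370.00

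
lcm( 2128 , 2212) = 168112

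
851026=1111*766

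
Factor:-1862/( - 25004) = 2^ ( - 1 )*7^1*47^( - 1)= 7/94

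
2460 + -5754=  -  3294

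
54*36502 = 1971108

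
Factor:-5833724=-2^2*13^1 *43^1* 2609^1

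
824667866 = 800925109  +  23742757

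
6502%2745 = 1012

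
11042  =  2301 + 8741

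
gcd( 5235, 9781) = 1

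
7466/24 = 3733/12 = 311.08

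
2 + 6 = 8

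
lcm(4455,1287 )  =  57915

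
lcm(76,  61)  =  4636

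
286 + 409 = 695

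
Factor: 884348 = 2^2* 221087^1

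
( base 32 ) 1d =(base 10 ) 45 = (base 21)23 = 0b101101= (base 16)2D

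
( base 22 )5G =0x7E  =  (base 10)126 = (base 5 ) 1001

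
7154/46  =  155 + 12/23 = 155.52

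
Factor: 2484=2^2*3^3*23^1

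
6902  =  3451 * 2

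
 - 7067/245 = -7067/245 = - 28.84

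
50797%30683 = 20114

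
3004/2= 1502 = 1502.00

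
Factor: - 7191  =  -3^2*17^1*47^1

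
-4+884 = 880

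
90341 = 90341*1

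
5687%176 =55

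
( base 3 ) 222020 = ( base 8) 1304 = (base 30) NI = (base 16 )2c4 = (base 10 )708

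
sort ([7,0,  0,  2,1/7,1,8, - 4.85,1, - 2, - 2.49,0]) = [ - 4.85, - 2.49, - 2 , 0, 0,0, 1/7, 1, 1,2,7,8]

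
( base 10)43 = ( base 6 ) 111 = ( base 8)53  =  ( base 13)34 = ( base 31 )1c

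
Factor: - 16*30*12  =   - 5760  =  - 2^7 * 3^2*5^1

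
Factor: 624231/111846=2^( - 1)*3^1 * 7^( - 1) *43^1*1613^1*2663^(-1) = 208077/37282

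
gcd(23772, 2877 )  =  21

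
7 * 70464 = 493248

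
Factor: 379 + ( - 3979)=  - 2^4*3^2*5^2 = -  3600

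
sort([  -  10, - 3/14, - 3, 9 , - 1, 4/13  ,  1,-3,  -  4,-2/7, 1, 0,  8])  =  [-10,-4, - 3, - 3, - 1, -2/7,-3/14, 0, 4/13,1, 1, 8, 9 ] 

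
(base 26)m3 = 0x23f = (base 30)J5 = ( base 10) 575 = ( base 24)NN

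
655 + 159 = 814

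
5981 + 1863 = 7844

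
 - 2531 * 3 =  - 7593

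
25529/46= 554 + 45/46=554.98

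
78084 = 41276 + 36808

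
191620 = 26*7370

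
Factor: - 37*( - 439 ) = 16243= 37^1*439^1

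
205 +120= 325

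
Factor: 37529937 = 3^2*211^1*19763^1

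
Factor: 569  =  569^1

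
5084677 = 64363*79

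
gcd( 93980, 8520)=20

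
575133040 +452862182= 1027995222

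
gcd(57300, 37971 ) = 3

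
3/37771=3/37771 = 0.00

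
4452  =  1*4452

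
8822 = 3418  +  5404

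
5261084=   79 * 66596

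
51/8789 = 3/517 = 0.01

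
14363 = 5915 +8448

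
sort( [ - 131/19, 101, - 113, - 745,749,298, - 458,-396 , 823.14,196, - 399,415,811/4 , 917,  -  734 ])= [- 745,-734, - 458, - 399,  -  396,  -  113, - 131/19 , 101,196,811/4,298, 415,749, 823.14,917 ]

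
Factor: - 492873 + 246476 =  - 246397 = - 53^1*4649^1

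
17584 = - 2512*( - 7) 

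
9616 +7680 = 17296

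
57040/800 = 71 + 3/10 = 71.30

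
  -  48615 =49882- 98497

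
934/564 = 1 + 185/282 = 1.66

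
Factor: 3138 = 2^1*3^1*523^1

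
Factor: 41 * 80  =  3280 =2^4*5^1* 41^1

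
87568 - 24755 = 62813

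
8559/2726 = 3 + 381/2726 = 3.14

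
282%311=282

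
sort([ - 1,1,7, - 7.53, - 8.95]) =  [- 8.95, - 7.53, - 1, 1,7 ]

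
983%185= 58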